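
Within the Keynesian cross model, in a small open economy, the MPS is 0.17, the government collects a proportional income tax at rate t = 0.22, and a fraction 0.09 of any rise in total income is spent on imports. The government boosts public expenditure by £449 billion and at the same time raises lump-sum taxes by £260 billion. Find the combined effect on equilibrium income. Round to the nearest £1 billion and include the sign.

+£527 billion

MPC = 1 − MPS = 1 − 0.17 = 0.83.
Expenditure multiplier = 1/(1 − c(1−t) + m) = 1/(1 − 0.83×0.78 + 0.09) = 1/0.4426 ≈ 2.259.
ΔG contributes k·ΔG = (+£449 billion) / 0.4426 ≈ +£1,014.5 billion.
ΔT of +£260 billion changes first-round spending by −c·ΔT = −£215.8 billion, contributing k·(−c·ΔT) = (−£215.8 billion) / 0.4426 ≈ −£487.6 billion.
Net ΔY = k(ΔG − c·ΔT) = (+£233.2 billion) / 0.4426 ≈ +£527 billion.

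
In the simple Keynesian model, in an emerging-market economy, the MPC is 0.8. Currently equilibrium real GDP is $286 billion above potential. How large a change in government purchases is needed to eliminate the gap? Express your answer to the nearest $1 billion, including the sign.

−$57 billion

Spending multiplier = 1/(1 − MPC) = 1/(1 − 0.8) = 1/0.2 = 5.
Need ΔY = −$286 billion, so ΔG = ΔY/k = (−$286 billion) × 0.2 ≈ −$57 billion.
The government should cut government purchases by $57 billion.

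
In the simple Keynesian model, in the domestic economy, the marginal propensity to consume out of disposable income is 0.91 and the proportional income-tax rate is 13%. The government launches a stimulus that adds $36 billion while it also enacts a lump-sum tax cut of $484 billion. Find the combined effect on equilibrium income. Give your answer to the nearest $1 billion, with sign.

+$2,287 billion

Expenditure multiplier = 1/(1 − c(1−t)) = 1/(1 − 0.91×0.87) = 1/0.2083 ≈ 4.801.
ΔG contributes k·ΔG = (+$36 billion) / 0.2083 ≈ +$172.8 billion.
ΔT of −$484 billion changes first-round spending by −c·ΔT = +$440.44 billion, contributing k·(−c·ΔT) = (+$440.44 billion) / 0.2083 ≈ +$2,114.5 billion.
Net ΔY = k(ΔG − c·ΔT) = (+$476.44 billion) / 0.2083 ≈ +$2,287 billion.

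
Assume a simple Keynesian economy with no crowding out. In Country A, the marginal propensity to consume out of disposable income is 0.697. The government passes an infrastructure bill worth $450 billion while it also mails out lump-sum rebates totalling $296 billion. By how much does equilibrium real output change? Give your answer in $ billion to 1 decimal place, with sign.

Expenditure multiplier = 1/(1 − MPC) = 1/(1 − 0.697) = 1/0.303 ≈ 3.3.
ΔG contributes k·ΔG = (+$450 billion) / 0.303 ≈ +$1,485.1 billion.
ΔT of −$296 billion changes first-round spending by −c·ΔT = +$206.312 billion, contributing k·(−c·ΔT) = (+$206.312 billion) / 0.303 ≈ +$680.9 billion.
Net ΔY = k(ΔG − c·ΔT) = (+$656.312 billion) / 0.303 ≈ +$2,166 billion.

+$2,166.0 billion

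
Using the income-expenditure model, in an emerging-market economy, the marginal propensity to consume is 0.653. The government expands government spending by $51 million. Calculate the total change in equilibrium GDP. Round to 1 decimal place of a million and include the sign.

Spending multiplier = 1/(1 − MPC) = 1/(1 − 0.653) = 1/0.347 ≈ 2.882.
ΔY = k × ΔG = (+$51 million) / 0.347 ≈ +$147 million.

+$147.0 million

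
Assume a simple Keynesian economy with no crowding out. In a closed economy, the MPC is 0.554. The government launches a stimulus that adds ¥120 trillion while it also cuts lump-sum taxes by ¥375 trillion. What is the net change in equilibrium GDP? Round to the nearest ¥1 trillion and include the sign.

+¥735 trillion

Expenditure multiplier = 1/(1 − MPC) = 1/(1 − 0.554) = 1/0.446 ≈ 2.242.
ΔG contributes k·ΔG = (+¥120 trillion) / 0.446 ≈ +¥269.1 trillion.
ΔT of −¥375 trillion changes first-round spending by −c·ΔT = +¥207.75 trillion, contributing k·(−c·ΔT) = (+¥207.75 trillion) / 0.446 ≈ +¥465.8 trillion.
Net ΔY = k(ΔG − c·ΔT) = (+¥327.75 trillion) / 0.446 ≈ +¥735 trillion.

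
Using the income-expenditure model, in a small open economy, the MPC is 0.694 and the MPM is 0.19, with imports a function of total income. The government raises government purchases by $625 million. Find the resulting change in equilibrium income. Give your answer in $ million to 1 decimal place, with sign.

+$1,260.1 million

Government-spending multiplier = 1/(1 − c + m) = 1/(1 − 0.694 + 0.19) = 1/0.496 ≈ 2.016.
ΔY = k × ΔG = (+$625 million) / 0.496 ≈ +$1,260.1 million.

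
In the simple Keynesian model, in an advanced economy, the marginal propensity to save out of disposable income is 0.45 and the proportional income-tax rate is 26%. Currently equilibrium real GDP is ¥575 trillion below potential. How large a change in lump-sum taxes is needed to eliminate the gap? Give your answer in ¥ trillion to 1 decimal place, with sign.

−¥620.0 trillion

MPC = 1 − MPS = 1 − 0.45 = 0.55.
Spending multiplier = 1/(1 − c(1−t)) = 1/(1 − 0.55×0.74) = 1/0.593 ≈ 1.686.
Tax multiplier = −c·k = −0.55/0.593 ≈ −0.927. Need ΔY = +¥575 trillion, so ΔT = ΔY/(−c·k) = −(+¥575 trillion) × 0.593 / 0.55 ≈ −¥620 trillion.
The government should cut lump-sum taxes by ¥620 trillion.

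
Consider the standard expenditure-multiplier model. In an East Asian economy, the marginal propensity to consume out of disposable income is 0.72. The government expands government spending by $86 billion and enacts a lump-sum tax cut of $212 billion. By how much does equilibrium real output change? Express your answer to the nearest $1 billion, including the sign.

+$852 billion

Expenditure multiplier = 1/(1 − MPC) = 1/(1 − 0.72) = 1/0.28 ≈ 3.571.
ΔG contributes k·ΔG = (+$86 billion) / 0.28 ≈ +$307.1 billion.
ΔT of −$212 billion changes first-round spending by −c·ΔT = +$152.64 billion, contributing k·(−c·ΔT) = (+$152.64 billion) / 0.28 ≈ +$545.1 billion.
Net ΔY = k(ΔG − c·ΔT) = (+$238.64 billion) / 0.28 ≈ +$852 billion.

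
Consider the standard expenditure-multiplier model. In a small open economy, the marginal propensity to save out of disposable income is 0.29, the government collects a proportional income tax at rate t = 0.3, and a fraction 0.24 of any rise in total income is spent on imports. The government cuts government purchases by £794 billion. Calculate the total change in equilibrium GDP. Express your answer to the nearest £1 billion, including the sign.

MPC = 1 − MPS = 1 − 0.29 = 0.71.
Government-spending multiplier = 1/(1 − c(1−t) + m) = 1/(1 − 0.71×0.7 + 0.24) = 1/0.743 ≈ 1.346.
ΔY = k × ΔG = (−£794 billion) / 0.743 ≈ −£1,069 billion.

−£1,069 billion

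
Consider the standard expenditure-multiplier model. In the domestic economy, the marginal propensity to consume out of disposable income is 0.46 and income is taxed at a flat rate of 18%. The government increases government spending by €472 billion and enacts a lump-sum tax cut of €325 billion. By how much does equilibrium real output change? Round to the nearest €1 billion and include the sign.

+€998 billion

Expenditure multiplier = 1/(1 − c(1−t)) = 1/(1 − 0.46×0.82) = 1/0.6228 ≈ 1.606.
ΔG contributes k·ΔG = (+€472 billion) / 0.6228 ≈ +€757.9 billion.
ΔT of −€325 billion changes first-round spending by −c·ΔT = +€149.5 billion, contributing k·(−c·ΔT) = (+€149.5 billion) / 0.6228 ≈ +€240 billion.
Net ΔY = k(ΔG − c·ΔT) = (+€621.5 billion) / 0.6228 ≈ +€998 billion.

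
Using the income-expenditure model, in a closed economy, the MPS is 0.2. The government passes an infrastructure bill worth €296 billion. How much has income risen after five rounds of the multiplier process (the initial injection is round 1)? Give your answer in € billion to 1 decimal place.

MPC = 1 − MPS = 1 − 0.2 = 0.8.
Round 1 adds ΔG = €296 billion; each later round is MPC = 0.8 times the previous.
After 5 rounds: 296 + 236.8 + 189.44 + 151.552 + 121.2416 = ΔG·(1 − c^5)/(1 − c) = 296 × (1 − 0.32768)/0.2 ≈ €995 billion.

€995.0 billion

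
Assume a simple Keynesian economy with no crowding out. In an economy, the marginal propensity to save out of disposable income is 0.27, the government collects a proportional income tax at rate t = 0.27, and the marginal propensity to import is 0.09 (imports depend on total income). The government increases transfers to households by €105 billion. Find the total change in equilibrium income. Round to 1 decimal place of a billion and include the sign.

+€137.6 billion

MPC = 1 − MPS = 1 − 0.27 = 0.73.
The transfer change shifts disposable income by +€105 billion, so first-round consumption changes by c·ΔTR = 0.73 × (+€105 billion) = +€76.65 billion.
Expenditure multiplier = 1/(1 − c(1−t) + m) = 1/(1 − 0.73×0.73 + 0.09) = 1/0.5571 ≈ 1.795.
The transfer multiplier is c × k ≈ 1.31, so ΔY = k × (c·ΔTR) = (+€76.65 billion) / 0.5571 ≈ +€137.6 billion.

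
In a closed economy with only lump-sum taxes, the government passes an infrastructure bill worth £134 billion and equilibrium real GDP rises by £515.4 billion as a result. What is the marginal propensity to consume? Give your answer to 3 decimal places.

Implied spending multiplier k = ΔY/ΔG = 515.4/134 ≈ 3.8463.
Since k = 1/(1 − MPC), MPC = 1 − 1/k = 1 − ΔG/ΔY = 1 − 134/515.4 ≈ 0.740.

0.740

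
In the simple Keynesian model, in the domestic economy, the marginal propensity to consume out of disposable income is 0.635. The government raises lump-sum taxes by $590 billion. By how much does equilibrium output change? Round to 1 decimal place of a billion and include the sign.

A lump-sum tax change of +$590 billion shifts disposable income by −$590 billion; first-round consumption changes by −c × ΔT = −0.635 × (+$590 billion) = −$374.65 billion.
Expenditure multiplier = 1/(1 − MPC) = 1/(1 − 0.635) = 1/0.365 ≈ 2.74.
The tax multiplier is −c × k ≈ −1.74, so ΔY = k × (−c·ΔT) = (−$374.65 billion) / 0.365 ≈ −$1,026.4 billion.

−$1,026.4 billion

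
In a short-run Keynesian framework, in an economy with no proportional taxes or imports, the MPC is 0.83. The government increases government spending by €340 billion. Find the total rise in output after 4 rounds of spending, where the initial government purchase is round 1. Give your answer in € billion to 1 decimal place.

€1,050.8 billion

Round 1 adds ΔG = €340 billion; each later round is MPC = 0.83 times the previous.
After 4 rounds: 340 + 282.2 + 234.226 + 194.40758 = ΔG·(1 − c^4)/(1 − c) = 340 × (1 − 0.47458321)/0.17 ≈ €1,050.8 billion.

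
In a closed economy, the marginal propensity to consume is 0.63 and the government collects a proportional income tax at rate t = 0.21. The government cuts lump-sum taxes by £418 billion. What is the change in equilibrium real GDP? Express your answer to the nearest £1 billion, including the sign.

A lump-sum tax change of −£418 billion shifts disposable income by +£418 billion; first-round consumption changes by −c × ΔT = −0.63 × (−£418 billion) = +£263.34 billion.
Expenditure multiplier = 1/(1 − c(1−t)) = 1/(1 − 0.63×0.79) = 1/0.5023 ≈ 1.991.
The tax multiplier is −c × k ≈ −1.254, so ΔY = k × (−c·ΔT) = (+£263.34 billion) / 0.5023 ≈ +£524 billion.

+£524 billion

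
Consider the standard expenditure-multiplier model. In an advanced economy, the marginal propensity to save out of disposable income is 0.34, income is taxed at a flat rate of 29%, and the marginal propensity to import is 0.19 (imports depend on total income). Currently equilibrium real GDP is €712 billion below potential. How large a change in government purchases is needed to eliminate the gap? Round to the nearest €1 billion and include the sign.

MPC = 1 − MPS = 1 − 0.34 = 0.66.
Spending multiplier = 1/(1 − c(1−t) + m) = 1/(1 − 0.66×0.71 + 0.19) = 1/0.7214 ≈ 1.386.
Need ΔY = +€712 billion, so ΔG = ΔY/k = (+€712 billion) × 0.7214 ≈ +€514 billion.
The government should increase government purchases by €514 billion.

+€514 billion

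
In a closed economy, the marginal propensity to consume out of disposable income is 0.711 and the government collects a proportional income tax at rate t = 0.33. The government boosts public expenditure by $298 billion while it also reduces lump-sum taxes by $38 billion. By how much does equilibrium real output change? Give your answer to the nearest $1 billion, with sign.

Expenditure multiplier = 1/(1 − c(1−t)) = 1/(1 − 0.711×0.67) = 1/0.52363 ≈ 1.91.
ΔG contributes k·ΔG = (+$298 billion) / 0.52363 ≈ +$569.1 billion.
ΔT of −$38 billion changes first-round spending by −c·ΔT = +$27.018 billion, contributing k·(−c·ΔT) = (+$27.018 billion) / 0.52363 ≈ +$51.6 billion.
Net ΔY = k(ΔG − c·ΔT) = (+$325.018 billion) / 0.52363 ≈ +$621 billion.

+$621 billion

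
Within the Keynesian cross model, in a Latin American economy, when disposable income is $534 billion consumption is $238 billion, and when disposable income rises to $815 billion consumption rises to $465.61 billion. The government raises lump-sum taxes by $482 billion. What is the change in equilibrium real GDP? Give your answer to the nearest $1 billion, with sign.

MPC = ΔC/ΔYd = (465.61 − 238)/(815 − 534) = 227.61/281 = 0.81.
A lump-sum tax change of +$482 billion shifts disposable income by −$482 billion; first-round consumption changes by −c × ΔT = −0.81 × (+$482 billion) = −$390.42 billion.
Expenditure multiplier = 1/(1 − MPC) = 1/(1 − 0.81) = 1/0.19 ≈ 5.263.
The tax multiplier is −c × k ≈ −4.263, so ΔY = k × (−c·ΔT) = (−$390.42 billion) / 0.19 ≈ −$2,055 billion.

−$2,055 billion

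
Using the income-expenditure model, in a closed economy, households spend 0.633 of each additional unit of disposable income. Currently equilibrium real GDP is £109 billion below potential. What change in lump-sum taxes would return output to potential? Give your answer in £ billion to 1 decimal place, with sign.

−£63.2 billion

Spending multiplier = 1/(1 − MPC) = 1/(1 − 0.633) = 1/0.367 ≈ 2.725.
Tax multiplier = −c·k = −0.633/0.367 ≈ −1.725. Need ΔY = +£109 billion, so ΔT = ΔY/(−c·k) = −(+£109 billion) × 0.367 / 0.633 ≈ −£63.2 billion.
The government should cut lump-sum taxes by £63.2 billion.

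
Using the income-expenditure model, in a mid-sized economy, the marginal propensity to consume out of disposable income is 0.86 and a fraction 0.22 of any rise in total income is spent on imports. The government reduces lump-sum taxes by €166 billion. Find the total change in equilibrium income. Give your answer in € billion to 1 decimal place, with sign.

A lump-sum tax change of −€166 billion shifts disposable income by +€166 billion; first-round consumption changes by −c × ΔT = −0.86 × (−€166 billion) = +€142.76 billion.
Expenditure multiplier = 1/(1 − c + m) = 1/(1 − 0.86 + 0.22) = 1/0.36 ≈ 2.778.
The tax multiplier is −c × k ≈ −2.389, so ΔY = k × (−c·ΔT) = (+€142.76 billion) / 0.36 ≈ +€396.6 billion.

+€396.6 billion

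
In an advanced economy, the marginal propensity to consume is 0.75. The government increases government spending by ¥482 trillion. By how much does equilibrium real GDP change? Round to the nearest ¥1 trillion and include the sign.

Government-spending multiplier = 1/(1 − MPC) = 1/(1 − 0.75) = 1/0.25 = 4.
ΔY = k × ΔG = (+¥482 trillion) / 0.25 = +¥1,928 trillion.

+¥1,928 trillion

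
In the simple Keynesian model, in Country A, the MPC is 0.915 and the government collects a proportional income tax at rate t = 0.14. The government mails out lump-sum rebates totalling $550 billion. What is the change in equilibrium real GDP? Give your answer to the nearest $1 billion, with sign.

+$2,362 billion

A lump-sum tax change of −$550 billion shifts disposable income by +$550 billion; first-round consumption changes by −c × ΔT = −0.915 × (−$550 billion) = +$503.25 billion.
Expenditure multiplier = 1/(1 − c(1−t)) = 1/(1 − 0.915×0.86) = 1/0.2131 ≈ 4.693.
The tax multiplier is −c × k ≈ −4.294, so ΔY = k × (−c·ΔT) = (+$503.25 billion) / 0.2131 ≈ +$2,362 billion.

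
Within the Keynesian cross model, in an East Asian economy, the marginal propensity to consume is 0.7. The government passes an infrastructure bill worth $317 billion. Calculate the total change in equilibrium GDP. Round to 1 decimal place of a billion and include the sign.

+$1,056.7 billion

Expenditure multiplier = 1/(1 − MPC) = 1/(1 − 0.7) = 1/0.3 ≈ 3.333.
ΔY = k × ΔG = (+$317 billion) / 0.3 ≈ +$1,056.7 billion.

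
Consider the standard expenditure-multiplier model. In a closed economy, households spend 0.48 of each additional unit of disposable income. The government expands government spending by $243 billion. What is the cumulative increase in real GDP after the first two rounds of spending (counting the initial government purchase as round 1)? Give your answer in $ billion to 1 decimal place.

$359.6 billion

Round 1 adds ΔG = $243 billion; each later round is MPC = 0.48 times the previous.
After 2 rounds: 243 + 116.64 = ΔG·(1 − c^2)/(1 − c) = 243 × (1 − 0.2304)/0.52 ≈ $359.6 billion.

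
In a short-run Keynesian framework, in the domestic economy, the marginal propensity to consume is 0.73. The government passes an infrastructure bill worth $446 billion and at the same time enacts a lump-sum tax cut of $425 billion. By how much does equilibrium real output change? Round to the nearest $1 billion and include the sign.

+$2,801 billion

Expenditure multiplier = 1/(1 − MPC) = 1/(1 − 0.73) = 1/0.27 ≈ 3.704.
ΔG contributes k·ΔG = (+$446 billion) / 0.27 ≈ +$1,651.9 billion.
ΔT of −$425 billion changes first-round spending by −c·ΔT = +$310.25 billion, contributing k·(−c·ΔT) = (+$310.25 billion) / 0.27 ≈ +$1,149.1 billion.
Net ΔY = k(ΔG − c·ΔT) = (+$756.25 billion) / 0.27 ≈ +$2,801 billion.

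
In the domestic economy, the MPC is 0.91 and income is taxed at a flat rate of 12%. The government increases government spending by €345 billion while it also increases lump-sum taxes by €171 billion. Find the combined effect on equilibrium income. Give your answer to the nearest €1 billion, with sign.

+€951 billion

Expenditure multiplier = 1/(1 − c(1−t)) = 1/(1 − 0.91×0.88) = 1/0.1992 ≈ 5.02.
ΔG contributes k·ΔG = (+€345 billion) / 0.1992 ≈ +€1,731.9 billion.
ΔT of +€171 billion changes first-round spending by −c·ΔT = −€155.61 billion, contributing k·(−c·ΔT) = (−€155.61 billion) / 0.1992 ≈ −€781.2 billion.
Net ΔY = k(ΔG − c·ΔT) = (+€189.39 billion) / 0.1992 ≈ +€951 billion.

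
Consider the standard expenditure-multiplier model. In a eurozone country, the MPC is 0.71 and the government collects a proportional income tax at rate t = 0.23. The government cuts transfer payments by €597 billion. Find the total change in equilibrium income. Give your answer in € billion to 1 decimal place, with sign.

−€935.1 billion

The transfer change shifts disposable income by −€597 billion, so first-round consumption changes by c·ΔTR = 0.71 × (−€597 billion) = −€423.87 billion.
Expenditure multiplier = 1/(1 − c(1−t)) = 1/(1 − 0.71×0.77) = 1/0.4533 ≈ 2.206.
The transfer multiplier is c × k ≈ 1.566, so ΔY = k × (c·ΔTR) = (−€423.87 billion) / 0.4533 ≈ −€935.1 billion.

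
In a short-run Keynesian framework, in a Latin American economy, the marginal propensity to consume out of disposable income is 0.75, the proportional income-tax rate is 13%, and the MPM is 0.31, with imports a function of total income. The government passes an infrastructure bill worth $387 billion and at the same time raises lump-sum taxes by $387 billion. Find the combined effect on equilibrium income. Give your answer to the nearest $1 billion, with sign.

+$147 billion

Expenditure multiplier = 1/(1 − c(1−t) + m) = 1/(1 − 0.75×0.87 + 0.31) = 1/0.6575 ≈ 1.521.
ΔG contributes k·ΔG = (+$387 billion) / 0.6575 ≈ +$588.6 billion.
ΔT of +$387 billion changes first-round spending by −c·ΔT = −$290.25 billion, contributing k·(−c·ΔT) = (−$290.25 billion) / 0.6575 ≈ −$441.4 billion.
Net ΔY = k(ΔG − c·ΔT) = (+$96.75 billion) / 0.6575 ≈ +$147 billion.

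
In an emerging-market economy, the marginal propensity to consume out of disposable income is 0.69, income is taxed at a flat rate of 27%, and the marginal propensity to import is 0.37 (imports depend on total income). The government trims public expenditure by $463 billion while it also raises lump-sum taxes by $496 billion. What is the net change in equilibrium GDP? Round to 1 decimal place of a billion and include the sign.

−$929.5 billion

Expenditure multiplier = 1/(1 − c(1−t) + m) = 1/(1 − 0.69×0.73 + 0.37) = 1/0.8663 ≈ 1.154.
ΔG contributes k·ΔG = (−$463 billion) / 0.8663 ≈ −$534.5 billion.
ΔT of +$496 billion changes first-round spending by −c·ΔT = −$342.24 billion, contributing k·(−c·ΔT) = (−$342.24 billion) / 0.8663 ≈ −$395.1 billion.
Net ΔY = k(ΔG − c·ΔT) = (−$805.24 billion) / 0.8663 ≈ −$929.5 billion.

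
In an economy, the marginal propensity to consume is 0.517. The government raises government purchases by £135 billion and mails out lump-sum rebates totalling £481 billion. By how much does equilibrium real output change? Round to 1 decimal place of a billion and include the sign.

+£794.4 billion

Expenditure multiplier = 1/(1 − MPC) = 1/(1 − 0.517) = 1/0.483 ≈ 2.07.
ΔG contributes k·ΔG = (+£135 billion) / 0.483 ≈ +£279.5 billion.
ΔT of −£481 billion changes first-round spending by −c·ΔT = +£248.677 billion, contributing k·(−c·ΔT) = (+£248.677 billion) / 0.483 ≈ +£514.9 billion.
Net ΔY = k(ΔG − c·ΔT) = (+£383.677 billion) / 0.483 ≈ +£794.4 billion.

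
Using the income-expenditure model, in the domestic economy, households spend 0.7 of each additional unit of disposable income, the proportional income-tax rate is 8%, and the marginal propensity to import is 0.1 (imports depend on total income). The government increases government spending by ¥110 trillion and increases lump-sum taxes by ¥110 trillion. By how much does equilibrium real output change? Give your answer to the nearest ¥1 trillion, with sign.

+¥72 trillion

Expenditure multiplier = 1/(1 − c(1−t) + m) = 1/(1 − 0.7×0.92 + 0.1) = 1/0.456 ≈ 2.193.
ΔG contributes k·ΔG = (+¥110 trillion) / 0.456 ≈ +¥241.2 trillion.
ΔT of +¥110 trillion changes first-round spending by −c·ΔT = −¥77 trillion, contributing k·(−c·ΔT) = (−¥77 trillion) / 0.456 ≈ −¥168.9 trillion.
Net ΔY = k(ΔG − c·ΔT) = (+¥33 trillion) / 0.456 ≈ +¥72 trillion.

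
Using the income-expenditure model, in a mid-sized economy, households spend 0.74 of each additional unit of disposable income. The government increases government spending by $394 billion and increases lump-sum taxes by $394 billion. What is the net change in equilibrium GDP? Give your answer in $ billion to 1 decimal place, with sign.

Expenditure multiplier = 1/(1 − MPC) = 1/(1 − 0.74) = 1/0.26 ≈ 3.846.
ΔG contributes k·ΔG = (+$394 billion) / 0.26 ≈ +$1,515.4 billion.
ΔT of +$394 billion changes first-round spending by −c·ΔT = −$291.56 billion, contributing k·(−c·ΔT) = (−$291.56 billion) / 0.26 ≈ −$1,121.4 billion.
With ΔG = ΔT and no other leakages, the balanced-budget multiplier is 1, so ΔY = ΔG = +$394 billion.

+$394.0 billion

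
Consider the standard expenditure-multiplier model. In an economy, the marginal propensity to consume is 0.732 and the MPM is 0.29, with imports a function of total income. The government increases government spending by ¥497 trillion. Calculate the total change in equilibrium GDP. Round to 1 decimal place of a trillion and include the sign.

+¥890.7 trillion

Expenditure multiplier = 1/(1 − c + m) = 1/(1 − 0.732 + 0.29) = 1/0.558 ≈ 1.792.
ΔY = k × ΔG = (+¥497 trillion) / 0.558 ≈ +¥890.7 trillion.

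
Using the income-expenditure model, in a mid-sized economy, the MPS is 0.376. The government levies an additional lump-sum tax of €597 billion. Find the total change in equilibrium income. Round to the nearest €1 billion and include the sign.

MPC = 1 − MPS = 1 − 0.376 = 0.624.
A lump-sum tax change of +€597 billion shifts disposable income by −€597 billion; first-round consumption changes by −c × ΔT = −0.624 × (+€597 billion) = −€372.528 billion.
Expenditure multiplier = 1/(1 − MPC) = 1/(1 − 0.624) = 1/0.376 ≈ 2.66.
The tax multiplier is −c × k ≈ −1.66, so ΔY = k × (−c·ΔT) = (−€372.528 billion) / 0.376 ≈ −€991 billion.

−€991 billion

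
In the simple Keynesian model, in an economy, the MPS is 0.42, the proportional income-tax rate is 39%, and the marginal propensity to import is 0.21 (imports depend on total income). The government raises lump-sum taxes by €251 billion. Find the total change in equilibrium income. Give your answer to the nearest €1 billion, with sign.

MPC = 1 − MPS = 1 − 0.42 = 0.58.
A lump-sum tax change of +€251 billion shifts disposable income by −€251 billion; first-round consumption changes by −c × ΔT = −0.58 × (+€251 billion) = −€145.58 billion.
Expenditure multiplier = 1/(1 − c(1−t) + m) = 1/(1 − 0.58×0.61 + 0.21) = 1/0.8562 ≈ 1.168.
The tax multiplier is −c × k ≈ −0.677, so ΔY = k × (−c·ΔT) = (−€145.58 billion) / 0.8562 ≈ −€170 billion.

−€170 billion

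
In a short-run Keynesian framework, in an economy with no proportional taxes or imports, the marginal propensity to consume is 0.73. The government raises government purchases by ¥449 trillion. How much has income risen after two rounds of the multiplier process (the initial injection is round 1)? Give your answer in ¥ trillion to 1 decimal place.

¥776.8 trillion

Round 1 adds ΔG = ¥449 trillion; each later round is MPC = 0.73 times the previous.
After 2 rounds: 449 + 327.77 = ΔG·(1 − c^2)/(1 − c) = 449 × (1 − 0.5329)/0.27 ≈ ¥776.8 trillion.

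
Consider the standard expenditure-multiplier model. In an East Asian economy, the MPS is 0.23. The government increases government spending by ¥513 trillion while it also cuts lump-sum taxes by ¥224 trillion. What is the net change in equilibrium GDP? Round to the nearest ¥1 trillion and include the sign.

+¥2,980 trillion

MPC = 1 − MPS = 1 − 0.23 = 0.77.
Expenditure multiplier = 1/(1 − MPC) = 1/(1 − 0.77) = 1/0.23 ≈ 4.348.
ΔG contributes k·ΔG = (+¥513 trillion) / 0.23 ≈ +¥2,230.4 trillion.
ΔT of −¥224 trillion changes first-round spending by −c·ΔT = +¥172.48 trillion, contributing k·(−c·ΔT) = (+¥172.48 trillion) / 0.23 ≈ +¥749.9 trillion.
Net ΔY = k(ΔG − c·ΔT) = (+¥685.48 trillion) / 0.23 ≈ +¥2,980 trillion.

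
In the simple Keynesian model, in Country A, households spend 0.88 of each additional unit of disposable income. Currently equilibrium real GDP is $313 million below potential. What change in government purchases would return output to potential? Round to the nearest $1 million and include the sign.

Spending multiplier = 1/(1 − MPC) = 1/(1 − 0.88) = 1/0.12 ≈ 8.333.
Need ΔY = +$313 million, so ΔG = ΔY/k = (+$313 million) × 0.12 ≈ +$38 million.
The government should increase government purchases by $38 million.

+$38 million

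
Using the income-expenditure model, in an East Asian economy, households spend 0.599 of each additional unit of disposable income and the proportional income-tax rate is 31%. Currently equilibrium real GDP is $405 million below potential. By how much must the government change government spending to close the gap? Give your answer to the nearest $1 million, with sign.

+$238 million

Spending multiplier = 1/(1 − c(1−t)) = 1/(1 − 0.599×0.69) = 1/0.58669 ≈ 1.704.
Need ΔY = +$405 million, so ΔG = ΔY/k = (+$405 million) × 0.58669 ≈ +$238 million.
The government should increase government spending by $238 million.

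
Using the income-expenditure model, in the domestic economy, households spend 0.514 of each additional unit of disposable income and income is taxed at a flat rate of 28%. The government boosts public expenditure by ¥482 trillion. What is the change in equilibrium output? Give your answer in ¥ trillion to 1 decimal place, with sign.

+¥765.2 trillion

Spending multiplier = 1/(1 − c(1−t)) = 1/(1 − 0.514×0.72) = 1/0.62992 ≈ 1.588.
ΔY = k × ΔG = (+¥482 trillion) / 0.62992 ≈ +¥765.2 trillion.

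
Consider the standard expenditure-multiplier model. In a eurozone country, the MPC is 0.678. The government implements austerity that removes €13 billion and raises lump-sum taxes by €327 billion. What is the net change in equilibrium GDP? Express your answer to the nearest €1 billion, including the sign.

−€729 billion

Expenditure multiplier = 1/(1 − MPC) = 1/(1 − 0.678) = 1/0.322 ≈ 3.106.
ΔG contributes k·ΔG = (−€13 billion) / 0.322 ≈ −€40.4 billion.
ΔT of +€327 billion changes first-round spending by −c·ΔT = −€221.706 billion, contributing k·(−c·ΔT) = (−€221.706 billion) / 0.322 ≈ −€688.5 billion.
Net ΔY = k(ΔG − c·ΔT) = (−€234.706 billion) / 0.322 ≈ −€729 billion.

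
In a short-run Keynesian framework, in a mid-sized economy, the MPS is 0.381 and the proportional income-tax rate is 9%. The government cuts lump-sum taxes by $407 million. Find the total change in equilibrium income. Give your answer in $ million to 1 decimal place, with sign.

+$576.9 million

MPC = 1 − MPS = 1 − 0.381 = 0.619.
A lump-sum tax change of −$407 million shifts disposable income by +$407 million; first-round consumption changes by −c × ΔT = −0.619 × (−$407 million) = +$251.933 million.
Expenditure multiplier = 1/(1 − c(1−t)) = 1/(1 − 0.619×0.91) = 1/0.43671 ≈ 2.29.
The tax multiplier is −c × k ≈ −1.417, so ΔY = k × (−c·ΔT) = (+$251.933 million) / 0.43671 ≈ +$576.9 million.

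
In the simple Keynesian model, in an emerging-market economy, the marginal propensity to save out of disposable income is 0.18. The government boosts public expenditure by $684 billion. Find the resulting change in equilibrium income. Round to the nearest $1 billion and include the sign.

MPC = 1 − MPS = 1 − 0.18 = 0.82.
Spending multiplier = 1/(1 − MPC) = 1/(1 − 0.82) = 1/0.18 ≈ 5.556.
ΔY = k × ΔG = (+$684 billion) / 0.18 = +$3,800 billion.

+$3,800 billion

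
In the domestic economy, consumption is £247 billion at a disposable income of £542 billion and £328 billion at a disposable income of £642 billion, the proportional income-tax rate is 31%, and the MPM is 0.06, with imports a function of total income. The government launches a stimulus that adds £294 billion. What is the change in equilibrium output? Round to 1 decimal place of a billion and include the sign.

+£586.7 billion

MPC = ΔC/ΔYd = (328 − 247)/(642 − 542) = 81/100 = 0.81.
Spending multiplier = 1/(1 − c(1−t) + m) = 1/(1 − 0.81×0.69 + 0.06) = 1/0.5011 ≈ 1.996.
ΔY = k × ΔG = (+£294 billion) / 0.5011 ≈ +£586.7 billion.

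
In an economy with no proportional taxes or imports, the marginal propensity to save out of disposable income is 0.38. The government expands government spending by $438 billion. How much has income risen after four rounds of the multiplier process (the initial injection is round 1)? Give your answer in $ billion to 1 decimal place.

$982.3 billion

MPC = 1 − MPS = 1 − 0.38 = 0.62.
Round 1 adds ΔG = $438 billion; each later round is MPC = 0.62 times the previous.
After 4 rounds: 438 + 271.56 + 168.3672 + 104.387664 = ΔG·(1 − c^4)/(1 − c) = 438 × (1 − 0.14776336)/0.38 ≈ $982.3 billion.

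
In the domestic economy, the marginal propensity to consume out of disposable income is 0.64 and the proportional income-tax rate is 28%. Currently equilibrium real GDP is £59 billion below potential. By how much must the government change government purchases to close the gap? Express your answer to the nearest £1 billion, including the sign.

+£32 billion

Spending multiplier = 1/(1 − c(1−t)) = 1/(1 − 0.64×0.72) = 1/0.5392 ≈ 1.855.
Need ΔY = +£59 billion, so ΔG = ΔY/k = (+£59 billion) × 0.5392 ≈ +£32 billion.
The government should increase government purchases by £32 billion.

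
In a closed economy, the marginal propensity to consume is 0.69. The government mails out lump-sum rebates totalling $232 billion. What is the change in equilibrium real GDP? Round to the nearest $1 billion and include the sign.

+$516 billion

A lump-sum tax change of −$232 billion shifts disposable income by +$232 billion; first-round consumption changes by −c × ΔT = −0.69 × (−$232 billion) = +$160.08 billion.
Expenditure multiplier = 1/(1 − MPC) = 1/(1 − 0.69) = 1/0.31 ≈ 3.226.
The tax multiplier is −c × k ≈ −2.226, so ΔY = k × (−c·ΔT) = (+$160.08 billion) / 0.31 ≈ +$516 billion.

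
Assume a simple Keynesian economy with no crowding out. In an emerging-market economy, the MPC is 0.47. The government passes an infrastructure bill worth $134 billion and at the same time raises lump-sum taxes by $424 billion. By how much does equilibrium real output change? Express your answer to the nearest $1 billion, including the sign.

Expenditure multiplier = 1/(1 − MPC) = 1/(1 − 0.47) = 1/0.53 ≈ 1.887.
ΔG contributes k·ΔG = (+$134 billion) / 0.53 ≈ +$252.8 billion.
ΔT of +$424 billion changes first-round spending by −c·ΔT = −$199.28 billion, contributing k·(−c·ΔT) = (−$199.28 billion) / 0.53 = −$376 billion.
Net ΔY = k(ΔG − c·ΔT) = (−$65.28 billion) / 0.53 ≈ −$123 billion.

−$123 billion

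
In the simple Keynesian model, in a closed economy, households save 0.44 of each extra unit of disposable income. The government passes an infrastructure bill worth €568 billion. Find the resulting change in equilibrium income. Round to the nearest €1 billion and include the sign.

+€1,291 billion

MPC = 1 − MPS = 1 − 0.44 = 0.56.
Expenditure multiplier = 1/(1 − MPC) = 1/(1 − 0.56) = 1/0.44 ≈ 2.273.
ΔY = k × ΔG = (+€568 billion) / 0.44 ≈ +€1,291 billion.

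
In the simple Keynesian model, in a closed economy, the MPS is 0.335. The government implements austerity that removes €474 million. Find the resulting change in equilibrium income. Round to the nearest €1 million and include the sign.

MPC = 1 − MPS = 1 − 0.335 = 0.665.
Government-spending multiplier = 1/(1 − MPC) = 1/(1 − 0.665) = 1/0.335 ≈ 2.985.
ΔY = k × ΔG = (−€474 million) / 0.335 ≈ −€1,415 million.

−€1,415 million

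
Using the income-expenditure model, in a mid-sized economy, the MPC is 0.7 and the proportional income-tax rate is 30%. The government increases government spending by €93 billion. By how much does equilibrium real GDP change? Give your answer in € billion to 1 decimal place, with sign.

+€182.4 billion

Government-spending multiplier = 1/(1 − c(1−t)) = 1/(1 − 0.7×0.7) = 1/0.51 ≈ 1.961.
ΔY = k × ΔG = (+€93 billion) / 0.51 ≈ +€182.4 billion.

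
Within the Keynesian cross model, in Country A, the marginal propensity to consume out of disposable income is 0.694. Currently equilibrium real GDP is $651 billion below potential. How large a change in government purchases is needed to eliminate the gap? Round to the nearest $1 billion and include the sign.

Spending multiplier = 1/(1 − MPC) = 1/(1 − 0.694) = 1/0.306 ≈ 3.268.
Need ΔY = +$651 billion, so ΔG = ΔY/k = (+$651 billion) × 0.306 ≈ +$199 billion.
The government should increase government purchases by $199 billion.

+$199 billion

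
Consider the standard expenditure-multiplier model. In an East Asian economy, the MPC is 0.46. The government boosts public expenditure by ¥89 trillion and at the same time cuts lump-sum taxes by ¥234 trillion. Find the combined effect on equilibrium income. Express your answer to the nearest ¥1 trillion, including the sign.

+¥364 trillion

Expenditure multiplier = 1/(1 − MPC) = 1/(1 − 0.46) = 1/0.54 ≈ 1.852.
ΔG contributes k·ΔG = (+¥89 trillion) / 0.54 ≈ +¥164.8 trillion.
ΔT of −¥234 trillion changes first-round spending by −c·ΔT = +¥107.64 trillion, contributing k·(−c·ΔT) = (+¥107.64 trillion) / 0.54 ≈ +¥199.3 trillion.
Net ΔY = k(ΔG − c·ΔT) = (+¥196.64 trillion) / 0.54 ≈ +¥364 trillion.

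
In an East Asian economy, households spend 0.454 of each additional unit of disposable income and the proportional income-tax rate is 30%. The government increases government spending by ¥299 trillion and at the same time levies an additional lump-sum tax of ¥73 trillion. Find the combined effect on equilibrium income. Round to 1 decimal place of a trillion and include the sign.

Expenditure multiplier = 1/(1 − c(1−t)) = 1/(1 − 0.454×0.7) = 1/0.6822 ≈ 1.466.
ΔG contributes k·ΔG = (+¥299 trillion) / 0.6822 ≈ +¥438.3 trillion.
ΔT of +¥73 trillion changes first-round spending by −c·ΔT = −¥33.142 trillion, contributing k·(−c·ΔT) = (−¥33.142 trillion) / 0.6822 ≈ −¥48.6 trillion.
Net ΔY = k(ΔG − c·ΔT) = (+¥265.858 trillion) / 0.6822 ≈ +¥389.7 trillion.

+¥389.7 trillion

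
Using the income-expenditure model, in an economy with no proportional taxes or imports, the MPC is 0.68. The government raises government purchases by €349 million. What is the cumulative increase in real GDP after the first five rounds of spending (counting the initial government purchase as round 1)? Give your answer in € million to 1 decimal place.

Round 1 adds ΔG = €349 million; each later round is MPC = 0.68 times the previous.
After 5 rounds: 349 + 237.32 + 161.3776 + 109.736768 + 74.62100224 = ΔG·(1 − c^5)/(1 − c) = 349 × (1 − 0.1453933568)/0.32 ≈ €932.1 million.

€932.1 million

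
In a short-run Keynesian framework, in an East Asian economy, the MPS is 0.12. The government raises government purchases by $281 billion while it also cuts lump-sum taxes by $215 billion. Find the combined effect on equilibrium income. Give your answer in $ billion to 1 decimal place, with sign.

+$3,918.3 billion

MPC = 1 − MPS = 1 − 0.12 = 0.88.
Expenditure multiplier = 1/(1 − MPC) = 1/(1 − 0.88) = 1/0.12 ≈ 8.333.
ΔG contributes k·ΔG = (+$281 billion) / 0.12 ≈ +$2,341.7 billion.
ΔT of −$215 billion changes first-round spending by −c·ΔT = +$189.2 billion, contributing k·(−c·ΔT) = (+$189.2 billion) / 0.12 ≈ +$1,576.7 billion.
Net ΔY = k(ΔG − c·ΔT) = (+$470.2 billion) / 0.12 ≈ +$3,918.3 billion.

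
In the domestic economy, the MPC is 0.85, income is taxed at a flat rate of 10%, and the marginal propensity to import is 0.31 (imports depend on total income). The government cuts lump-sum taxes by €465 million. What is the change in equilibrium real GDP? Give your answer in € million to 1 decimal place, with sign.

+€725.2 million

A lump-sum tax change of −€465 million shifts disposable income by +€465 million; first-round consumption changes by −c × ΔT = −0.85 × (−€465 million) = +€395.25 million.
Expenditure multiplier = 1/(1 − c(1−t) + m) = 1/(1 − 0.85×0.9 + 0.31) = 1/0.545 ≈ 1.835.
The tax multiplier is −c × k ≈ −1.56, so ΔY = k × (−c·ΔT) = (+€395.25 million) / 0.545 ≈ +€725.2 million.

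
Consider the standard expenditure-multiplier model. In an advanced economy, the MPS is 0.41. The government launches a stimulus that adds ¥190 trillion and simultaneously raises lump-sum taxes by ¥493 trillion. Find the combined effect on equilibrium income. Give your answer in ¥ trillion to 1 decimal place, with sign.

−¥246.0 trillion

MPC = 1 − MPS = 1 − 0.41 = 0.59.
Expenditure multiplier = 1/(1 − MPC) = 1/(1 − 0.59) = 1/0.41 ≈ 2.439.
ΔG contributes k·ΔG = (+¥190 trillion) / 0.41 ≈ +¥463.4 trillion.
ΔT of +¥493 trillion changes first-round spending by −c·ΔT = −¥290.87 trillion, contributing k·(−c·ΔT) = (−¥290.87 trillion) / 0.41 ≈ −¥709.4 trillion.
Net ΔY = k(ΔG − c·ΔT) = (−¥100.87 trillion) / 0.41 ≈ −¥246 trillion.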